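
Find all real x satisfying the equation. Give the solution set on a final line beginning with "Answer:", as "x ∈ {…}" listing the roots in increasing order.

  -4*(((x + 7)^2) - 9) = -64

Step 1. [-4*(((x + 7)^2) - 9) = -64] -4·(inner) — divide through by -4 ⇒ div: ((x + 7)^2) - 9 = 16.
Step 2. [((x + 7)^2) - 9 = 16] the outer -9 inverts by adding 9. So sub: (x + 7)^2 = 25.
Step 3. [(x + 7)^2 = 25] 25 ≥ 0, LHS is (·)² — take ±√, so sqrt: x + 7 = 5 or -5.
Step 4. [x + 7 = 5 or -5] peel the +7: subtract 7 from each side ⇒ sub: x = -2 or -12.

Answer: x ∈ {-12, -2}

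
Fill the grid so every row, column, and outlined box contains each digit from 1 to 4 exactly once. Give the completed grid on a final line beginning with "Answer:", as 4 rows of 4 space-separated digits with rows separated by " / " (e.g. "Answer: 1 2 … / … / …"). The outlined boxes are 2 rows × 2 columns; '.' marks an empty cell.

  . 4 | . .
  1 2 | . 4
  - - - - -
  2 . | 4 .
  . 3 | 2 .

Step 1. [r2c3∈{3}] only 3 remains possible at r2c3 ⇒ r2c3=3.
Step 2. [r4c4∈{1}] r4c4 has the single candidate 1. So r4c4=1.
Step 3. [r1c4∈{2}] r1c4 has the single candidate 2, so r1c4=2.
Step 4. [r4c1∈{4}] r4c1's peers cover all but 4 ⇒ r4c1=4.
Step 5. [r1c3∈{1}] r1c3 has the single candidate 1 ⇒ r1c3=1.
Step 6. [r3c2∈{1}] r3c2's peers cover all but 1, so r3c2=1.
Step 7. [r1c1∈{3}] nothing but 3 survives at r1c1. So r1c1=3.
Step 8. [r3c4∈{3}] nothing but 3 survives at r3c4. So r3c4=3.

Answer: 3 4 1 2 / 1 2 3 4 / 2 1 4 3 / 4 3 2 1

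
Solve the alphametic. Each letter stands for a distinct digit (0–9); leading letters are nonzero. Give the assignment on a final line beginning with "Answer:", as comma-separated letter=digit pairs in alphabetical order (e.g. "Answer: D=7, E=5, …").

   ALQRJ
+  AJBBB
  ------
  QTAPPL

Step 1. [Q] Q is the leading digit of a 6-digit sum of two 5-digit numbers; the final carry is exactly 1 ⇒ Q=1.
Step 2. [col 1: J + B ≡ L (mod 10)] several values work for L in column 1 (J + B ≡ L (mod 10), carry-in 0); try L=2. So L=2.
Step 3. [col 1: J + B ≡ L (mod 10)] B=5 is one option consistent with column 1 (J + B ≡ L (mod 10), carry-in 0) — take it ⇒ B=5.
Step 4. [col 1: J + B ≡ L (mod 10)] column 1: given B=5, L=2, carry-in 0, and digits 1,2,5 already taken and all letters distinct, J+B≡L (mod 10) forces J=7. So J=7.
Step 5. [col 2: R + B ≡ P (mod 10)] several values work for P in column 2 (R + B ≡ P (mod 10), carry-in 1); try P=6 ⇒ P=6.
Step 6. [col 2: R + B ≡ P (mod 10)] in column 2 we have R+B≡P with carry-in 1; given B=5, P=6 and digits 1,2,5,6,7 already taken and all letters distinct, that pins R to 0, so R=0.
Step 7. [col 4: L + J ≡ A (mod 10)] from column 4 (L=2, J=7, carry-in 0, digits 0,1,2,5,6,7 already taken and all letters distinct): A must equal 9, so A=9.
Step 8. [col 5: A + A ≡ T (mod 10)] column 5 reads A+A+carry(0)=T with A=9; with digits 0,1,2,5,6,7,9 already taken and all letters distinct, the only value for T is 8, so T=8.

Answer: A=9, B=5, J=7, L=2, P=6, Q=1, R=0, T=8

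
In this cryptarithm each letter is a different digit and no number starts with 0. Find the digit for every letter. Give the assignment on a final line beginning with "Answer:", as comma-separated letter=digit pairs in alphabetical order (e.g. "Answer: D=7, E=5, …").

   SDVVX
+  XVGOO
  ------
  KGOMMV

Step 1. [col 1: X + O ≡ V (mod 10)] O=5 is one option consistent with column 1 (X + O ≡ V (mod 10), carry-in 0) — take it ⇒ O=5.
Step 2. [K] K is the leading digit of a 6-digit sum of two 5-digit numbers; the final carry is exactly 1, so K=1.
Step 3. [col 1: X + O ≡ V (mod 10)] several values work for V in column 1 (X + O ≡ V (mod 10), carry-in 0); try V=2. So V=2.
Step 4. [col 1: X + O ≡ V (mod 10)] column 1: given O=5, V=2, carry-in 0, and digits 1,2,5 already taken and all letters distinct, X+O≡V (mod 10) forces X=7 ⇒ X=7.
Step 5. [col 2: V + O ≡ M (mod 10)] in column 2 we have V+O≡M with carry-in 1; given V=2, O=5 and digits 1,2,5,7 already taken and all letters distinct, that pins M to 8, so M=8.
Step 6. [col 3: V + G ≡ M (mod 10)] column 3: given V=2, M=8, carry-in 0, and digits 1,2,5,7,8 already taken and all letters distinct, V+G≡M (mod 10) forces G=6, so G=6.
Step 7. [col 4: D + V ≡ O (mod 10)] column 4 reads D+V+carry(0)=O with V=2, O=5; with digits 1,2,5,6,7,8 already taken and all letters distinct, the only value for D is 3. So D=3.
Step 8. [col 5: S + X ≡ G (mod 10)] from column 5 (X=7, G=6, carry-in 0, digits 1,2,3,5,6,7,8 already taken and all letters distinct): S must equal 9. So S=9.

Answer: D=3, G=6, K=1, M=8, O=5, S=9, V=2, X=7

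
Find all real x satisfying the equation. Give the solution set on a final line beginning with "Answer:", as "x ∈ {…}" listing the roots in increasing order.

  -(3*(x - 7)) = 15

Step 1. [-(3*(x - 7)) = 15] flip signs both sides ⇒ neg: 3*(x - 7) = -15.
Step 2. [3*(x - 7) = -15] leading coefficient 3: divide by 3, so div: x - 7 = -5.
Step 3. [x - 7 = -5] add 7: x sits inside (… - 7), so sub: x = 2.

Answer: x ∈ {2}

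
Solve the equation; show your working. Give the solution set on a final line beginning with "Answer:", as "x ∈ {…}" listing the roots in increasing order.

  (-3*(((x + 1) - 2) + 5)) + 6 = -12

Step 1. [(-3*(((x + 1) - 2) + 5)) + 6 = -12] subtract 6: x sits inside (… + 6). So sub: -3*(((x + 1) - 2) + 5) = -18.
Step 2. [-3*(((x + 1) - 2) + 5) = -18] -3 out front; divide by -3 ⇒ div: ((x + 1) - 2) + 5 = 6.
Step 3. [((x + 1) - 2) + 5 = 6] the outer +5 inverts by subtracting 5, so sub: (x + 1) - 2 = 1.
Step 4. [(x + 1) - 2 = 1] peel the -2: add 2 from each side, so sub: x + 1 = 3.
Step 5. [x + 1 = 3] peel the +1: subtract 1 from each side ⇒ sub: x = 2.

Answer: x ∈ {2}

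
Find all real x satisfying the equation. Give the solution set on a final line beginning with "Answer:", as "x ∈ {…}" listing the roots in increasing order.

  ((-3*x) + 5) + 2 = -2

Step 1. [((-3*x) + 5) + 2 = -2] subtract 2: x sits inside (… + 2). So sub: (-3*x) + 5 = -4.
Step 2. [(-3*x) + 5 = -4] the outer +5 inverts by subtracting 5 ⇒ sub: -3*x = -9.
Step 3. [-3*x = -9] divide by the outer -3. So div: x = 3.

Answer: x ∈ {3}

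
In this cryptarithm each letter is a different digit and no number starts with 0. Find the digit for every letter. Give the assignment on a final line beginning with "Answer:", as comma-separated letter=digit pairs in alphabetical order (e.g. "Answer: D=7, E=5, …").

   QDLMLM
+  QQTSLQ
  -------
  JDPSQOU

Step 1. [col 1: M + Q ≡ U (mod 10)] M=2 is one option consistent with column 1 (M + Q ≡ U (mod 10), carry-in 0) — take it ⇒ M=2.
Step 2. [col 1: M + Q ≡ U (mod 10)] no forcing yet in column 1 (carry-in 0); Q=5 is free and consistent — try it. So Q=5.
Step 3. [J] the sum has 7 digits but both addends have 6; that extra leading digit J is the final carry, namely 1. So J=1.
Step 4. [col 1: M + Q ≡ U (mod 10)] in column 1 we have M+Q≡U with carry-in 0; given M=2, Q=5 and digits 1,2,5 already taken and all letters distinct, that pins U to 7 ⇒ U=7.
Step 5. [col 2: L + L ≡ O (mod 10)] L=4 is one option consistent with column 2 (L + L ≡ O (mod 10), carry-in 0) — take it, so L=4.
Step 6. [col 2: L + L ≡ O (mod 10)] in column 2 we have L+L≡O with carry-in 0; given L=4 and digits 1,2,4,5,7 already taken and all letters distinct, that pins O to 8, so O=8.
Step 7. [col 3: M + S ≡ Q (mod 10)] from column 3 (M=2, Q=5, carry-in 0, digits 1,2,4,5,7,8 already taken and all letters distinct): S must equal 3 ⇒ S=3.
Step 8. [col 4: L + T ≡ S (mod 10)] in column 4 we have L+T≡S with carry-in 0; given L=4, S=3 and digits 1,2,3,4,5,7,8 already taken and all letters distinct, that pins T to 9. So T=9.
Step 9. [col 5: D + Q ≡ P (mod 10)] from column 5 (Q=5, carry-in 1, digits 1,2,3,4,5,7,8,9 already taken and all letters distinct): P must equal 6 ⇒ P=6.
Step 10. [col 5: D + Q ≡ P (mod 10)] column 5: given Q=5, P=6, carry-in 1, and digits 1,2,3,4,5,6,7,8,9 already taken and all letters distinct, D+Q≡P (mod 10) forces D=0 ⇒ D=0.

Answer: D=0, J=1, L=4, M=2, O=8, P=6, Q=5, S=3, T=9, U=7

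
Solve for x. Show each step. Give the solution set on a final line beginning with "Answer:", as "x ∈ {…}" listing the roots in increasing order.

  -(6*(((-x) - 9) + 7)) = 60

Step 1. [-(6*(((-x) - 9) + 7)) = 60] leading − — multiply by −1, so neg: 6*(((-x) - 9) + 7) = -60.
Step 2. [6*(((-x) - 9) + 7) = -60] divide by the outer 6. So div: ((-x) - 9) + 7 = -10.
Step 3. [((-x) - 9) + 7 = -10] the outer +7 inverts by subtracting 7, so sub: (-x) - 9 = -17.
Step 4. [(-x) - 9 = -17] peel the -9: add 9 from each side. So sub: -x = -8.
Step 5. [-x = -8] LHS negated; negate both sides. So neg: x = 8.

Answer: x ∈ {8}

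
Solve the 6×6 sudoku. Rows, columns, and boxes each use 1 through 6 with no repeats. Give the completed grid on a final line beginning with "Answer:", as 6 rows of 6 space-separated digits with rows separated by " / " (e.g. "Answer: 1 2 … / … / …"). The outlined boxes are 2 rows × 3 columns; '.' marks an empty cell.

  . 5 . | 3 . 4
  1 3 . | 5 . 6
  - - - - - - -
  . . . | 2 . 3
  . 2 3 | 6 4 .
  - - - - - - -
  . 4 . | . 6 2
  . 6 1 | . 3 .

Step 1. [r4c1∈{5}] r4c1's peers cover all but 5, so r4c1=5.
Step 2. [r2c5∈{2}] r2c5 has the single candidate 2. So r2c5=2.
Step 3. [r1c3∈{2,6}] in col 3, 2 fits only at r1c3, so r1c3=2.
Step 4. [r3c1∈{4,6}] col 1 places 4 nowhere but r3c1, so r3c1=4.
Step 5. [r3c5∈{1,5}] in row 3, 5 fits only at r3c5 ⇒ r3c5=5.
Step 6. [r6c4∈{4}] r6c4 is down to just 4, so r6c4=4.
Step 7. [r6c6∈{5}] r6c6's peers cover all but 5. So r6c6=5.
Step 8. [r1c5∈{1}] only 1 remains possible at r1c5, so r1c5=1.
Step 9. [r5c4∈{1}] r5c4's peers cover all but 1. So r5c4=1.
Step 10. [r3c3∈{6}] nothing but 6 survives at r3c3. So r3c3=6.
Step 11. [r4c6∈{1}] r4c6 is down to just 1 ⇒ r4c6=1.
Step 12. [r5c3∈{5}] only 5 remains possible at r5c3, so r5c3=5.
Step 13. [r2c3∈{4}] r2c3 is down to just 4, so r2c3=4.
Step 14. [r5c1∈{3}] r5c1 is down to just 3. So r5c1=3.
Step 15. [r3c2∈{1}] r3c2's peers cover all but 1. So r3c2=1.
Step 16. [r6c1∈{2}] nothing but 2 survives at r6c1 ⇒ r6c1=2.
Step 17. [r1c1∈{6}] r1c1 is down to just 6 ⇒ r1c1=6.

Answer: 6 5 2 3 1 4 / 1 3 4 5 2 6 / 4 1 6 2 5 3 / 5 2 3 6 4 1 / 3 4 5 1 6 2 / 2 6 1 4 3 5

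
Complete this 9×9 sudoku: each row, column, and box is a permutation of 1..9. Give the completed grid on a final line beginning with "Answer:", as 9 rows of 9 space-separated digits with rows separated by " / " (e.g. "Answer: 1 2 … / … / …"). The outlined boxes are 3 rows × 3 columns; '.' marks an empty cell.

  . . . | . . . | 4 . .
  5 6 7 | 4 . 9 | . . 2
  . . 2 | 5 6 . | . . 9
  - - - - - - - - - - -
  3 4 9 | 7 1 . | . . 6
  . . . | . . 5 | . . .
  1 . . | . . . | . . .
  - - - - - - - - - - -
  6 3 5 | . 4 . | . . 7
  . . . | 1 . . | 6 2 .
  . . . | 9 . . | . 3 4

Step 1. [r1c3∈{1,3,8}] r1c3 is the only open cell in col 3 admitting 3 ⇒ r1c3=3.
Step 2. [r6c2∈{2,5,7,8}] in col 2, 5 fits only at r6c2. So r6c2=5.
Step 3. [r6c6∈{2,3,4,6,8}] across col 6, 4 lands solely at r6c6. So r6c6=4.
Step 4. [r1c8∈{1,5,6,7,8}] r1c8 is the only open cell in row 1 admitting 6 ⇒ r1c8=6.
Step 5. [r5c8∈{1,4,7,8,9}] across row 5, 4 lands solely at r5c8, so r5c8=4.
Step 6. [r1c9∈{1,5,8}] row 1 places 5 nowhere but r1c9, so r1c9=5.
Step 7. [r8c9∈{8}] nothing but 8 survives at r8c9, so r8c9=8.
Step 8. [r6c9∈{3}] r6c9 has the single candidate 3, so r6c9=3.
Step 9. [r5c4∈{2,3,6,8}] in col 4, 3 fits only at r5c4. So r5c4=3.
Step 10. [r6c4∈{2,6,8}] 6 has one home in col 4: r6c4, so r6c4=6.
Step 11. [r6c3∈{8}] only 8 remains possible at r6c3 ⇒ r6c3=8.
Step 12. [r9c6∈{2,6,7,8}] across row 9, 6 lands solely at r9c6 ⇒ r9c6=6.
Step 13. [r8c5∈{3,5,7}] r8c5 is the only open cell in row 8 admitting 5. So r8c5=5.
Step 14. [r2c5∈{3,8}] r2c5 is the only open cell in col 5 admitting 3. So r2c5=3.
Step 15. [r3c7∈{1,3,7,8}] in row 3, 3 fits only at r3c7. So r3c7=3.
Step 16. [r3c8∈{1,7,8}] box 3 places 7 nowhere but r3c8. So r3c8=7.
Step 17. [r6c8∈{9}] only 9 remains possible at r6c8 ⇒ r6c8=9.
Step 18. [r6c5∈{2}] nothing but 2 survives at r6c5, so r6c5=2.
Step 19. [r4c6∈{8}] r4c6 has the single candidate 8. So r4c6=8.
Step 20. [r5c7∈{1,2,7,8}] across row 5, 8 lands solely at r5c7, so r5c7=8.
Step 21. [r7c4∈{2,8}] across row 7, 8 lands solely at r7c4 ⇒ r7c4=8.
Step 22. [r9c5∈{7}] r9c5 has the single candidate 7 ⇒ r9c5=7.
Step 23. [r2c7∈{1}] nothing but 1 survives at r2c7 ⇒ r2c7=1.
Step 24. [r1c6∈{1,2,7}] row 1 places 7 nowhere but r1c6 ⇒ r1c6=7.
Step 25. [r1c2∈{1,8,9}] r1c2 is the only open cell in row 1 admitting 1. So r1c2=1.
Step 26. [r3c2∈{8}] nothing but 8 survives at r3c2, so r3c2=8.
Step 27. [r8c2∈{7,9}] r8c2 is the only open cell in col 2 admitting 9. So r8c2=9.
Step 28. [r8c1∈{4,7}] in row 8, 7 fits only at r8c1. So r8c1=7.
Step 29. [r5c1∈{2}] r5c1 is down to just 2 ⇒ r5c1=2.
Step 30. [r9c7∈{5}] nothing but 5 survives at r9c7, so r9c7=5.
Step 31. [r3c1∈{4}] only 4 remains possible at r3c1 ⇒ r3c1=4.
Step 32. [r1c1∈{9}] r1c1's peers cover all but 9, so r1c1=9.
Step 33. [r7c7∈{9}] r7c7's peers cover all but 9, so r7c7=9.
Step 34. [r9c2∈{2}] r9c2's peers cover all but 2 ⇒ r9c2=2.
Step 35. [r8c3∈{4}] r8c3's peers cover all but 4, so r8c3=4.
Step 36. [r5c3∈{6}] r5c3's peers cover all but 6. So r5c3=6.
Step 37. [r1c5∈{8}] r1c5's peers cover all but 8 ⇒ r1c5=8.
Step 38. [r9c1∈{8}] r9c1 is down to just 8 ⇒ r9c1=8.
Step 39. [r8c6∈{3}] r8c6's peers cover all but 3 ⇒ r8c6=3.
Step 40. [r5c5∈{9}] only 9 remains possible at r5c5 ⇒ r5c5=9.
Step 41. [r9c3∈{1}] only 1 remains possible at r9c3. So r9c3=1.
Step 42. [r2c8∈{8}] nothing but 8 survives at r2c8 ⇒ r2c8=8.
Step 43. [r5c9∈{1}] nothing but 1 survives at r5c9, so r5c9=1.
Step 44. [r7c8∈{1}] only 1 remains possible at r7c8, so r7c8=1.
Step 45. [r5c2∈{7}] r5c2's peers cover all but 7. So r5c2=7.
Step 46. [r7c6∈{2}] r7c6's peers cover all but 2 ⇒ r7c6=2.
Step 47. [r4c8∈{5}] only 5 remains possible at r4c8. So r4c8=5.
Step 48. [r1c4∈{2}] only 2 remains possible at r1c4 ⇒ r1c4=2.
Step 49. [r3c6∈{1}] r3c6 has the single candidate 1. So r3c6=1.
Step 50. [r6c7∈{7}] only 7 remains possible at r6c7. So r6c7=7.
Step 51. [r4c7∈{2}] nothing but 2 survives at r4c7 ⇒ r4c7=2.

Answer: 9 1 3 2 8 7 4 6 5 / 5 6 7 4 3 9 1 8 2 / 4 8 2 5 6 1 3 7 9 / 3 4 9 7 1 8 2 5 6 / 2 7 6 3 9 5 8 4 1 / 1 5 8 6 2 4 7 9 3 / 6 3 5 8 4 2 9 1 7 / 7 9 4 1 5 3 6 2 8 / 8 2 1 9 7 6 5 3 4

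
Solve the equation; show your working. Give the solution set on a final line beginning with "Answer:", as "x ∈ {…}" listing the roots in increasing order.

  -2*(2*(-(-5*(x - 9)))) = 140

Step 1. [-2*(2*(-(-5*(x - 9)))) = 140] -2·(inner) — divide through by -2. So div: 2*(-(-5*(x - 9))) = -70.
Step 2. [2*(-(-5*(x - 9))) = -70] 2·(inner) — divide through by 2 ⇒ div: -(-5*(x - 9)) = -35.
Step 3. [-(-5*(x - 9)) = -35] flip signs both sides. So neg: -5*(x - 9) = 35.
Step 4. [-5*(x - 9) = 35] leading coefficient -5: divide by -5, so div: x - 9 = -7.
Step 5. [x - 9 = -7] the outer -9 inverts by adding 9, so sub: x = 2.

Answer: x ∈ {2}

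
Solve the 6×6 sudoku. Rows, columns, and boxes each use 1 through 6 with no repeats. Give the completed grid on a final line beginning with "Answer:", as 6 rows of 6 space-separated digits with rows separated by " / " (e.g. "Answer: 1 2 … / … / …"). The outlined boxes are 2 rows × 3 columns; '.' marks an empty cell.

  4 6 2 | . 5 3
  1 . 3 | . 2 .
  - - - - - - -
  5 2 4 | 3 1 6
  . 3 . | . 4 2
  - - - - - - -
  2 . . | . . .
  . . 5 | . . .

Step 1. [r5c6∈{1,4,5}] in col 6, 5 fits only at r5c6 ⇒ r5c6=5.
Step 2. [r6c6∈{1,4}] in col 6, 1 fits only at r6c6. So r6c6=1.
Step 3. [r2c4∈{4,6}] r2c4 is the only open cell in row 2 admitting 6. So r2c4=6.
Step 4. [r6c2∈{4}] r6c2 has the single candidate 4. So r6c2=4.
Step 5. [r6c1∈{3,6}] col 1 places 3 nowhere but r6c1. So r6c1=3.
Step 6. [r5c3∈{1,6}] across box 5, 6 lands solely at r5c3, so r5c3=6.
Step 7. [r4c4∈{5}] r4c4 is down to just 5, so r4c4=5.
Step 8. [r6c4∈{2}] r6c4 has the single candidate 2 ⇒ r6c4=2.
Step 9. [r2c6∈{4}] nothing but 4 survives at r2c6, so r2c6=4.
Step 10. [r5c5∈{3}] r5c5's peers cover all but 3 ⇒ r5c5=3.
Step 11. [r2c2∈{5}] r2c2 is down to just 5 ⇒ r2c2=5.
Step 12. [r1c4∈{1}] only 1 remains possible at r1c4 ⇒ r1c4=1.
Step 13. [r5c4∈{4}] only 4 remains possible at r5c4, so r5c4=4.
Step 14. [r4c3∈{1}] r4c3's peers cover all but 1, so r4c3=1.
Step 15. [r4c1∈{6}] r4c1's peers cover all but 6 ⇒ r4c1=6.
Step 16. [r5c2∈{1}] r5c2's peers cover all but 1. So r5c2=1.
Step 17. [r6c5∈{6}] r6c5's peers cover all but 6, so r6c5=6.

Answer: 4 6 2 1 5 3 / 1 5 3 6 2 4 / 5 2 4 3 1 6 / 6 3 1 5 4 2 / 2 1 6 4 3 5 / 3 4 5 2 6 1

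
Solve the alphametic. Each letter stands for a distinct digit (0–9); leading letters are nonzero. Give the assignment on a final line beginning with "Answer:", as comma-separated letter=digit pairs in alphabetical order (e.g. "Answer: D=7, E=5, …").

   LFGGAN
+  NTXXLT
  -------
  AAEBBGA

Step 1. [col 1: N + T ≡ A (mod 10)] several values work for A in column 1 (N + T ≡ A (mod 10), carry-in 0); try A=1 ⇒ A=1.
Step 2. [col 1: N + T ≡ A (mod 10)] several values work for T in column 1 (N + T ≡ A (mod 10), carry-in 0); try T=3, so T=3.
Step 3. [col 1: N + T ≡ A (mod 10)] in column 1 we have N+T≡A with carry-in 0; given T=3, A=1 and digits 1,3 already taken and all letters distinct, that pins N to 8, so N=8.
Step 4. [col 2: A + L ≡ G (mod 10)] G=4 is one option consistent with column 2 (A + L ≡ G (mod 10), carry-in 1) — take it ⇒ G=4.
Step 5. [col 2: A + L ≡ G (mod 10)] column 2: given A=1, G=4, carry-in 1, and digits 1,3,4,8 already taken and all letters distinct, A+L≡G (mod 10) forces L=2. So L=2.
Step 6. [col 3: G + X ≡ B (mod 10)] several values work for B in column 3 (G + X ≡ B (mod 10), carry-in 0); try B=9 ⇒ B=9.
Step 7. [col 3: G + X ≡ B (mod 10)] in column 3 we have G+X≡B with carry-in 0; given G=4, B=9 and digits 1,2,3,4,8,9 already taken and all letters distinct, that pins X to 5, so X=5.
Step 8. [col 5: F + T ≡ E (mod 10)] column 5 reads F+T+carry(0)=E with T=3; with digits 1,2,3,4,5,8,9 already taken and all letters distinct, the only value for E is 0. So E=0.
Step 9. [col 5: F + T ≡ E (mod 10)] in column 5 we have F+T≡E with carry-in 0; given T=3, E=0 and digits 0,1,2,3,4,5,8,9 already taken and all letters distinct, that pins F to 7, so F=7.

Answer: A=1, B=9, E=0, F=7, G=4, L=2, N=8, T=3, X=5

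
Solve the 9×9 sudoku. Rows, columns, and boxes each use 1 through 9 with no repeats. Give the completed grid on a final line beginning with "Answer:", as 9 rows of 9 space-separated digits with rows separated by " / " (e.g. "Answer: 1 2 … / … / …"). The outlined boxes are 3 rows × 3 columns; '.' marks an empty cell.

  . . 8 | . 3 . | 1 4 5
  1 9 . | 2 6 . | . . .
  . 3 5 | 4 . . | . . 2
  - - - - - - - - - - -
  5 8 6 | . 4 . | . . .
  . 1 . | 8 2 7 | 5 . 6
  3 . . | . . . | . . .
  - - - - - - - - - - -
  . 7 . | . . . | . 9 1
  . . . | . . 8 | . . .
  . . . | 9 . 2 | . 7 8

Step 1. [r3c7∈{6,7,8,9}] in box 3, 9 fits only at r3c7 ⇒ r3c7=9.
Step 2. [r8c8∈{2,3,5,6}] across col 8, 5 lands solely at r8c8, so r8c8=5.
Step 3. [r7c6∈{3,4,5,6}] r7c6 is the only open cell in col 6 admitting 4, so r7c6=4.
Step 4. [r6c5∈{1,5,9}] across col 5, 9 lands solely at r6c5, so r6c5=9.
Step 5. [r6c3∈{2,4,7}] across box 4, 7 lands solely at r6c3 ⇒ r6c3=7.
Step 6. [r6c2∈{2,4}] across box 4, 2 lands solely at r6c2, so r6c2=2.
Step 7. [r4c6∈{1,3}] 3 has one home in col 6: r4c6 ⇒ r4c6=3.
Step 8. [r4c4∈{1}] r4c4's peers cover all but 1 ⇒ r4c4=1.
Step 9. [r1c2∈{6}] only 6 remains possible at r1c2. So r1c2=6.
Step 10. [r8c2∈{4}] r8c2's peers cover all but 4 ⇒ r8c2=4.
Step 11. [r8c9∈{3}] only 3 remains possible at r8c9, so r8c9=3.
Step 12. [r7c4∈{3,5,6}] across col 4, 3 lands solely at r7c4 ⇒ r7c4=3.
Step 13. [r8c4∈{6,7}] 6 has one home in box 8: r8c4. So r8c4=6.
Step 14. [r7c3∈{2}] only 2 remains possible at r7c3. So r7c3=2.
Step 15. [r3c5∈{1,7,8}] in col 5, 8 fits only at r3c5. So r3c5=8.
Step 16. [r2c7∈{3,7,8}] 3 has one home in col 7: r2c7 ⇒ r2c7=3.
Step 17. [r8c1∈{9}] only 9 remains possible at r8c1 ⇒ r8c1=9.
Step 18. [r9c1∈{6}] r9c1's peers cover all but 6, so r9c1=6.
Step 19. [r4c7∈{2,7}] across col 7, 7 lands solely at r4c7 ⇒ r4c7=7.
Step 20. [r8c3∈{1}] nothing but 1 survives at r8c3 ⇒ r8c3=1.
Step 21. [r6c7∈{4,8}] 8 has one home in col 7: r6c7. So r6c7=8.
Step 22. [r6c4∈{5}] only 5 remains possible at r6c4, so r6c4=5.
Step 23. [r7c5∈{5}] r7c5's peers cover all but 5, so r7c5=5.
Step 24. [r3c1∈{7}] only 7 remains possible at r3c1, so r3c1=7.
Step 25. [r5c3∈{4,9}] in row 5, 9 fits only at r5c3. So r5c3=9.
Step 26. [r6c9∈{4}] r6c9 has the single candidate 4. So r6c9=4.
Step 27. [r9c2∈{5}] r9c2 has the single candidate 5. So r9c2=5.
Step 28. [r2c9∈{7}] r2c9's peers cover all but 7. So r2c9=7.
Step 29. [r1c4∈{7}] nothing but 7 survives at r1c4 ⇒ r1c4=7.
Step 30. [r2c6∈{5}] only 5 remains possible at r2c6 ⇒ r2c6=5.
Step 31. [r3c6∈{1}] r3c6 has the single candidate 1. So r3c6=1.
Step 32. [r1c1∈{2}] r1c1's peers cover all but 2 ⇒ r1c1=2.
Step 33. [r5c1∈{4}] r5c1 is down to just 4. So r5c1=4.
Step 34. [r7c1∈{8}] r7c1 is down to just 8 ⇒ r7c1=8.
Step 35. [r8c7∈{2}] nothing but 2 survives at r8c7, so r8c7=2.
Step 36. [r8c5∈{7}] r8c5 has the single candidate 7 ⇒ r8c5=7.
Step 37. [r9c5∈{1}] r9c5 has the single candidate 1. So r9c5=1.
Step 38. [r1c6∈{9}] r1c6's peers cover all but 9, so r1c6=9.
Step 39. [r4c8∈{2}] r4c8 is down to just 2, so r4c8=2.
Step 40. [r6c8∈{1}] r6c8 is down to just 1. So r6c8=1.
Step 41. [r3c8∈{6}] nothing but 6 survives at r3c8 ⇒ r3c8=6.
Step 42. [r2c8∈{8}] r2c8 has the single candidate 8 ⇒ r2c8=8.
Step 43. [r4c9∈{9}] r4c9 is down to just 9. So r4c9=9.
Step 44. [r9c7∈{4}] r9c7's peers cover all but 4. So r9c7=4.
Step 45. [r7c7∈{6}] only 6 remains possible at r7c7 ⇒ r7c7=6.
Step 46. [r6c6∈{6}] only 6 remains possible at r6c6. So r6c6=6.
Step 47. [r2c3∈{4}] nothing but 4 survives at r2c3, so r2c3=4.
Step 48. [r5c8∈{3}] r5c8 has the single candidate 3. So r5c8=3.
Step 49. [r9c3∈{3}] r9c3's peers cover all but 3. So r9c3=3.

Answer: 2 6 8 7 3 9 1 4 5 / 1 9 4 2 6 5 3 8 7 / 7 3 5 4 8 1 9 6 2 / 5 8 6 1 4 3 7 2 9 / 4 1 9 8 2 7 5 3 6 / 3 2 7 5 9 6 8 1 4 / 8 7 2 3 5 4 6 9 1 / 9 4 1 6 7 8 2 5 3 / 6 5 3 9 1 2 4 7 8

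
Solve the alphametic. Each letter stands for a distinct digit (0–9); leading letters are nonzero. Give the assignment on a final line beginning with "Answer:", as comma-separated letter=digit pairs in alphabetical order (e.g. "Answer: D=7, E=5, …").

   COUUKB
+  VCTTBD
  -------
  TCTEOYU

Step 1. [col 1: B + D ≡ U (mod 10)] U=5 is one option consistent with column 1 (B + D ≡ U (mod 10), carry-in 0) — take it ⇒ U=5.
Step 2. [col 1: B + D ≡ U (mod 10)] D=3 is one option consistent with column 1 (B + D ≡ U (mod 10), carry-in 0) — take it. So D=3.
Step 3. [col 1: B + D ≡ U (mod 10)] column 1: given D=3, U=5, carry-in 0, and digits 3,5 already taken and all letters distinct, B+D≡U (mod 10) forces B=2. So B=2.
Step 4. [col 2: K + B ≡ Y (mod 10)] no forcing yet in column 2 (carry-in 0); K=8 is free and consistent — try it ⇒ K=8.
Step 5. [T] adding two 6-digit numbers gives at most 6+1 digits, and here it does — T is that final carry and must be 1 ⇒ T=1.
Step 6. [col 2: K + B ≡ Y (mod 10)] from column 2 (K=8, B=2, carry-in 0, digits 1,2,3,5,8 already taken and all letters distinct): Y must equal 0 ⇒ Y=0.
Step 7. [col 3: U + T ≡ O (mod 10)] column 3 reads U+T+carry(1)=O with U=5, T=1; with digits 0,1,2,3,5,8 already taken and all letters distinct, the only value for O is 7 ⇒ O=7.
Step 8. [col 4: U + T ≡ E (mod 10)] column 4 reads U+T+carry(0)=E with U=5, T=1; with digits 0,1,2,3,5,7,8 already taken and all letters distinct, the only value for E is 6. So E=6.
Step 9. [col 5: O + C ≡ T (mod 10)] from column 5 (O=7, T=1, carry-in 0, digits 0,1,2,3,5,6,7,8 already taken and all letters distinct): C must equal 4. So C=4.
Step 10. [col 6: C + V ≡ C (mod 10)] column 6 reads C+V+carry(1)=C with C=4; with digits 0,1,2,3,4,5,6,7,8 already taken and all letters distinct, the only value for V is 9. So V=9.

Answer: B=2, C=4, D=3, E=6, K=8, O=7, T=1, U=5, V=9, Y=0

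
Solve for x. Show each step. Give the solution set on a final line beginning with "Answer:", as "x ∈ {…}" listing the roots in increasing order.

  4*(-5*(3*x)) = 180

Step 1. [4*(-5*(3*x)) = 180] 4·(inner) — divide through by 4. So div: -5*(3*x) = 45.
Step 2. [-5*(3*x) = 45] -5·(inner) — divide through by -5. So div: 3*x = -9.
Step 3. [3*x = -9] divide by the outer 3. So div: x = -3.

Answer: x ∈ {-3}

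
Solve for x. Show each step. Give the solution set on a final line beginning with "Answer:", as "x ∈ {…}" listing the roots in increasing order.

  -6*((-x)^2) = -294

Step 1. [-6*((-x)^2) = -294] -6·(inner) — divide through by -6 ⇒ div: (-x)^2 = 49.
Step 2. [(-x)^2 = 49] √ both sides: 49 ≥ 0 gives two branches, so sqrt: -x = 7 or -7.
Step 3. [-x = 7 or -7] LHS negated; negate both sides ⇒ neg: x = -7 or 7.

Answer: x ∈ {-7, 7}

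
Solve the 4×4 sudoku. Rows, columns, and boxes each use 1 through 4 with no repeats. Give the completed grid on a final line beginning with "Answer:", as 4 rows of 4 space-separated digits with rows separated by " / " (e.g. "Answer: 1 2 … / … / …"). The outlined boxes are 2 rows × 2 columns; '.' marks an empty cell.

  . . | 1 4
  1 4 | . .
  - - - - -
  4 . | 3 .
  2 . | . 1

Step 1. [r2c4∈{2,3}] r2c4 is the only open cell in row 2 admitting 3 ⇒ r2c4=3.
Step 2. [r1c2∈{2,3}] row 1 places 2 nowhere but r1c2. So r1c2=2.
Step 3. [r4c3∈{4}] r4c3's peers cover all but 4, so r4c3=4.
Step 4. [r4c2∈{3}] r4c2 is down to just 3. So r4c2=3.
Step 5. [r3c4∈{2}] r3c4 has the single candidate 2 ⇒ r3c4=2.
Step 6. [r3c2∈{1}] r3c2 is down to just 1, so r3c2=1.
Step 7. [r2c3∈{2}] only 2 remains possible at r2c3 ⇒ r2c3=2.
Step 8. [r1c1∈{3}] r1c1's peers cover all but 3 ⇒ r1c1=3.

Answer: 3 2 1 4 / 1 4 2 3 / 4 1 3 2 / 2 3 4 1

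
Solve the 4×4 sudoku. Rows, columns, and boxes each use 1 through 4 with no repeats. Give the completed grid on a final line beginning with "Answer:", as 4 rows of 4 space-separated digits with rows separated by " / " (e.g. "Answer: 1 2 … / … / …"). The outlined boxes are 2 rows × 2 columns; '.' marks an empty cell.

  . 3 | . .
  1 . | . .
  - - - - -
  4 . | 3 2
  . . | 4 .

Step 1. [r1c1∈{2}] nothing but 2 survives at r1c1 ⇒ r1c1=2.
Step 2. [r4c4∈{1}] r4c4's peers cover all but 1, so r4c4=1.
Step 3. [r2c2∈{4}] r2c2's peers cover all but 4, so r2c2=4.
Step 4. [r1c3∈{1}] r1c3 is down to just 1, so r1c3=1.
Step 5. [r2c3∈{2}] r2c3 is down to just 2, so r2c3=2.
Step 6. [r4c1∈{3}] r4c1 is down to just 3, so r4c1=3.
Step 7. [r4c2∈{2}] only 2 remains possible at r4c2, so r4c2=2.
Step 8. [r1c4∈{4}] r1c4 is down to just 4 ⇒ r1c4=4.
Step 9. [r2c4∈{3}] r2c4 is down to just 3, so r2c4=3.
Step 10. [r3c2∈{1}] r3c2 is down to just 1 ⇒ r3c2=1.

Answer: 2 3 1 4 / 1 4 2 3 / 4 1 3 2 / 3 2 4 1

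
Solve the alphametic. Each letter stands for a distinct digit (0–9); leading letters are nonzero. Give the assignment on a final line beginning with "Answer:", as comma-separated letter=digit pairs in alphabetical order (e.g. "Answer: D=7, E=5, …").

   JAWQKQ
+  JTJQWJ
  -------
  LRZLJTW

Step 1. [L] adding two 6-digit numbers gives at most 6+1 digits, and here it does — L is that final carry and must be 1. So L=1.
Step 2. [col 1: Q + J ≡ W (mod 10)] no forcing yet in column 1 (carry-in 0); J=6 is free and consistent — try it, so J=6.
Step 3. [col 1: Q + J ≡ W (mod 10)] W=4 is one option consistent with column 1 (Q + J ≡ W (mod 10), carry-in 0) — take it, so W=4.
Step 4. [col 1: Q + J ≡ W (mod 10)] from column 1 (J=6, W=4, carry-in 0, digits 1,4,6 already taken and all letters distinct): Q must equal 8. So Q=8.
Step 5. [col 2: K + W ≡ T (mod 10)] no forcing yet in column 2 (carry-in 1); T=5 is free and consistent — try it. So T=5.
Step 6. [col 2: K + W ≡ T (mod 10)] column 2: given W=4, T=5, carry-in 1, and digits 1,4,5,6,8 already taken and all letters distinct, K+W≡T (mod 10) forces K=0 ⇒ K=0.
Step 7. [col 5: A + T ≡ Z (mod 10)] Z=9 is one option consistent with column 5 (A + T ≡ Z (mod 10), carry-in 1) — take it. So Z=9.
Step 8. [col 5: A + T ≡ Z (mod 10)] column 5 reads A+T+carry(1)=Z with T=5, Z=9; with digits 0,1,4,5,6,8,9 already taken and all letters distinct, the only value for A is 3, so A=3.
Step 9. [col 6: J + J ≡ R (mod 10)] in column 6 we have J+J≡R with carry-in 0; given J=6 and digits 0,1,3,4,5,6,8,9 already taken and all letters distinct, that pins R to 2. So R=2.

Answer: A=3, J=6, K=0, L=1, Q=8, R=2, T=5, W=4, Z=9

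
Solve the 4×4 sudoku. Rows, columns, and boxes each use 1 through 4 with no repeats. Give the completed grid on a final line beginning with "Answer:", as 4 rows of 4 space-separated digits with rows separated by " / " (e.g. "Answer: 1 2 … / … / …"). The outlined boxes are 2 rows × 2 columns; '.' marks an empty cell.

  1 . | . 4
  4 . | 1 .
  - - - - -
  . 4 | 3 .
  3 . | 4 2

Step 1. [r2c2∈{2,3}] across row 2, 2 lands solely at r2c2. So r2c2=2.
Step 2. [r4c2∈{1}] nothing but 1 survives at r4c2 ⇒ r4c2=1.
Step 3. [r3c1∈{2}] r3c1 has the single candidate 2 ⇒ r3c1=2.
Step 4. [r2c4∈{3}] only 3 remains possible at r2c4, so r2c4=3.
Step 5. [r1c3∈{2}] r1c3's peers cover all but 2 ⇒ r1c3=2.
Step 6. [r3c4∈{1}] only 1 remains possible at r3c4, so r3c4=1.
Step 7. [r1c2∈{3}] r1c2 is down to just 3 ⇒ r1c2=3.

Answer: 1 3 2 4 / 4 2 1 3 / 2 4 3 1 / 3 1 4 2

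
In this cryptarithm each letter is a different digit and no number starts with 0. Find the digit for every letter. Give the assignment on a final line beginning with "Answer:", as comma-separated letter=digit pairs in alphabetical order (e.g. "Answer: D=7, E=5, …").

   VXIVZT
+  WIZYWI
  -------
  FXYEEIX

Step 1. [col 1: T + I ≡ X (mod 10)] column 1 (T + I ≡ X (mod 10), carry-in 0) doesn't pin T yet; pick T=8 and continue. So T=8.
Step 2. [col 1: T + I ≡ X (mod 10)] several values work for I in column 1 (T + I ≡ X (mod 10), carry-in 0); try I=4 ⇒ I=4.
Step 3. [F] F is the leading digit of a 7-digit sum of two 6-digit numbers; the final carry is exactly 1. So F=1.
Step 4. [col 1: T + I ≡ X (mod 10)] from column 1 (T=8, I=4, carry-in 0, digits 1,4,8 already taken and all letters distinct): X must equal 2, so X=2.
Step 5. [col 2: Z + W ≡ I (mod 10)] column 2 (Z + W ≡ I (mod 10), carry-in 1) doesn't pin Z yet; pick Z=0 and continue ⇒ Z=0.
Step 6. [col 2: Z + W ≡ I (mod 10)] in column 2 we have Z+W≡I with carry-in 1; given Z=0, I=4 and digits 0,1,2,4,8 already taken and all letters distinct, that pins W to 3, so W=3.
Step 7. [col 3: V + Y ≡ E (mod 10)] several values work for E in column 3 (V + Y ≡ E (mod 10), carry-in 0); try E=5 ⇒ E=5.
Step 8. [col 3: V + Y ≡ E (mod 10)] column 3 (V + Y ≡ E (mod 10), carry-in 0) doesn't pin Y yet; pick Y=6 and continue ⇒ Y=6.
Step 9. [col 3: V + Y ≡ E (mod 10)] column 3 reads V+Y+carry(0)=E with Y=6, E=5; with digits 0,1,2,3,4,5,6,8 already taken and all letters distinct, the only value for V is 9, so V=9.

Answer: E=5, F=1, I=4, T=8, V=9, W=3, X=2, Y=6, Z=0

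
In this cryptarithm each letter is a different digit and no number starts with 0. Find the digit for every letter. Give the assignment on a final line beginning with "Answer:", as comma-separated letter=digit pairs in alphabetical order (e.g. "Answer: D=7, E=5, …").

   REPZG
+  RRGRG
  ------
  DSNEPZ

Step 1. [col 1: G + G ≡ Z (mod 10)] no forcing yet in column 1 (carry-in 0); Z=0 is free and consistent — try it, so Z=0.
Step 2. [col 1: G + G ≡ Z (mod 10)] from column 1 (Z=0, carry-in 0, digits 0 already taken and all letters distinct): G must equal 5. So G=5.
Step 3. [D] D is the leading digit of a 6-digit sum of two 5-digit numbers; the final carry is exactly 1. So D=1.
Step 4. [col 2: Z + R ≡ P (mod 10)] several values work for R in column 2 (Z + R ≡ P (mod 10), carry-in 1); try R=8. So R=8.
Step 5. [col 2: Z + R ≡ P (mod 10)] in column 2 we have Z+R≡P with carry-in 1; given Z=0, R=8 and digits 0,1,5,8 already taken and all letters distinct, that pins P to 9 ⇒ P=9.
Step 6. [col 3: P + G ≡ E (mod 10)] column 3 reads P+G+carry(0)=E with P=9, G=5; with digits 0,1,5,8,9 already taken and all letters distinct, the only value for E is 4. So E=4.
Step 7. [col 4: E + R ≡ N (mod 10)] in column 4 we have E+R≡N with carry-in 1; given E=4, R=8 and digits 0,1,4,5,8,9 already taken and all letters distinct, that pins N to 3. So N=3.
Step 8. [col 5: R + R ≡ S (mod 10)] column 5 reads R+R+carry(1)=S with R=8; with digits 0,1,3,4,5,8,9 already taken and all letters distinct, the only value for S is 7 ⇒ S=7.

Answer: D=1, E=4, G=5, N=3, P=9, R=8, S=7, Z=0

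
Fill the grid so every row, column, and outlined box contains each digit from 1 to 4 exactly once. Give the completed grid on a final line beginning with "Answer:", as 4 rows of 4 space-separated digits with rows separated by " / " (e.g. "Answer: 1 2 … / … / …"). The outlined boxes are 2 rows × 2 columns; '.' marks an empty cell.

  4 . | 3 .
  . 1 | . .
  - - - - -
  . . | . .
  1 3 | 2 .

Step 1. [r1c2∈{2}] r1c2's peers cover all but 2, so r1c2=2.
Step 2. [r4c4∈{4}] r4c4 has the single candidate 4 ⇒ r4c4=4.
Step 3. [r3c4∈{1,3}] in row 3, 3 fits only at r3c4 ⇒ r3c4=3.
Step 4. [r3c3∈{1}] r3c3 is down to just 1. So r3c3=1.
Step 5. [r2c1∈{3}] r2c1 has the single candidate 3 ⇒ r2c1=3.
Step 6. [r3c2∈{4}] only 4 remains possible at r3c2, so r3c2=4.
Step 7. [r3c1∈{2}] r3c1's peers cover all but 2, so r3c1=2.
Step 8. [r2c3∈{4}] nothing but 4 survives at r2c3. So r2c3=4.
Step 9. [r2c4∈{2}] r2c4 has the single candidate 2. So r2c4=2.
Step 10. [r1c4∈{1}] only 1 remains possible at r1c4 ⇒ r1c4=1.

Answer: 4 2 3 1 / 3 1 4 2 / 2 4 1 3 / 1 3 2 4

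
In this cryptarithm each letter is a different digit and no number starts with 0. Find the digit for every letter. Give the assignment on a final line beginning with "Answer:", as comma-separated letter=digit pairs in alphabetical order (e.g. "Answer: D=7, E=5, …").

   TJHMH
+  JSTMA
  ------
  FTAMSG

Step 1. [col 1: H + A ≡ G (mod 10)] several values work for H in column 1 (H + A ≡ G (mod 10), carry-in 0); try H=4. So H=4.
Step 2. [col 1: H + A ≡ G (mod 10)] several values work for G in column 1 (H + A ≡ G (mod 10), carry-in 0); try G=0, so G=0.
Step 3. [F] adding two 5-digit numbers gives at most 5+1 digits, and here it does — F is that final carry and must be 1, so F=1.
Step 4. [col 1: H + A ≡ G (mod 10)] column 1 reads H+A+carry(0)=G with H=4, G=0; with digits 0,1,4 already taken and all letters distinct, the only value for A is 6 ⇒ A=6.
Step 5. [col 2: M + M ≡ S (mod 10)] no forcing yet in column 2 (carry-in 1); M=8 is free and consistent — try it. So M=8.
Step 6. [col 2: M + M ≡ S (mod 10)] column 2: given M=8, carry-in 1, and digits 0,1,4,6,8 already taken and all letters distinct, M+M≡S (mod 10) forces S=7, so S=7.
Step 7. [col 3: H + T ≡ M (mod 10)] column 3 reads H+T+carry(1)=M with H=4, M=8; with digits 0,1,4,6,7,8 already taken and all letters distinct, the only value for T is 3. So T=3.
Step 8. [col 4: J + S ≡ A (mod 10)] column 4 reads J+S+carry(0)=A with S=7, A=6; with digits 0,1,3,4,6,7,8 already taken and all letters distinct, the only value for J is 9. So J=9.

Answer: A=6, F=1, G=0, H=4, J=9, M=8, S=7, T=3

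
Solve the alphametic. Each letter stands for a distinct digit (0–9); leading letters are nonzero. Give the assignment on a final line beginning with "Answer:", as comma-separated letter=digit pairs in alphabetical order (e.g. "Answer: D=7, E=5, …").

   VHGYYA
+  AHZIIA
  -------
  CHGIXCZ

Step 1. [C] C is the leading digit of a 7-digit sum of two 6-digit numbers; the final carry is exactly 1 ⇒ C=1.
Step 2. [col 1: A + A ≡ Z (mod 10)] A=4 is one option consistent with column 1 (A + A ≡ Z (mod 10), carry-in 0) — take it, so A=4.
Step 3. [col 1: A + A ≡ Z (mod 10)] in column 1 we have A+A≡Z with carry-in 0; given A=4 and digits 1,4 already taken and all letters distinct, that pins Z to 8 ⇒ Z=8.
Step 4. [col 2: Y + I ≡ C (mod 10)] no forcing yet in column 2 (carry-in 0); Y=5 is free and consistent — try it. So Y=5.
Step 5. [col 2: Y + I ≡ C (mod 10)] from column 2 (Y=5, C=1, carry-in 0, digits 1,4,5,8 already taken and all letters distinct): I must equal 6 ⇒ I=6.
Step 6. [col 3: Y + I ≡ X (mod 10)] in column 3 we have Y+I≡X with carry-in 1; given Y=5, I=6 and digits 1,4,5,6,8 already taken and all letters distinct, that pins X to 2. So X=2.
Step 7. [col 4: G + Z ≡ I (mod 10)] from column 4 (Z=8, I=6, carry-in 1, digits 1,2,4,5,6,8 already taken and all letters distinct): G must equal 7, so G=7.
Step 8. [col 5: H + H ≡ G (mod 10)] in column 5 we have H+H≡G with carry-in 1; given G=7 and digits 1,2,4,5,6,7,8 already taken and all letters distinct, that pins H to 3, so H=3.
Step 9. [col 6: V + A ≡ H (mod 10)] in column 6 we have V+A≡H with carry-in 0; given A=4, H=3 and digits 1,2,3,4,5,6,7,8 already taken and all letters distinct, that pins V to 9 ⇒ V=9.

Answer: A=4, C=1, G=7, H=3, I=6, V=9, X=2, Y=5, Z=8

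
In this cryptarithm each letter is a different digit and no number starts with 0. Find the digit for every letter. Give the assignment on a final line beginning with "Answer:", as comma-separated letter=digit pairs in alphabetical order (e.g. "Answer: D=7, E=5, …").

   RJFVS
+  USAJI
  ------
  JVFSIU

Step 1. [J] the sum has 6 digits but both addends have 5; that extra leading digit J is the final carry, namely 1 ⇒ J=1.
Step 2. [col 1: S + I ≡ U (mod 10)] several values work for U in column 1 (S + I ≡ U (mod 10), carry-in 0); try U=7, so U=7.
Step 3. [col 1: S + I ≡ U (mod 10)] column 1 (S + I ≡ U (mod 10), carry-in 0) doesn't pin S yet; pick S=4 and continue ⇒ S=4.
Step 4. [col 1: S + I ≡ U (mod 10)] column 1: given S=4, U=7, carry-in 0, and digits 1,4,7 already taken and all letters distinct, S+I≡U (mod 10) forces I=3. So I=3.
Step 5. [col 2: V + J ≡ I (mod 10)] column 2 reads V+J+carry(0)=I with J=1, I=3; with digits 1,3,4,7 already taken and all letters distinct, the only value for V is 2 ⇒ V=2.
Step 6. [col 3: F + A ≡ S (mod 10)] column 3 (F + A ≡ S (mod 10), carry-in 0) doesn't pin A yet; pick A=8 and continue, so A=8.
Step 7. [col 3: F + A ≡ S (mod 10)] in column 3 we have F+A≡S with carry-in 0; given A=8, S=4 and digits 1,2,3,4,7,8 already taken and all letters distinct, that pins F to 6. So F=6.
Step 8. [col 5: R + U ≡ V (mod 10)] column 5: given U=7, V=2, carry-in 0, and digits 1,2,3,4,6,7,8 already taken and all letters distinct, R+U≡V (mod 10) forces R=5 ⇒ R=5.

Answer: A=8, F=6, I=3, J=1, R=5, S=4, U=7, V=2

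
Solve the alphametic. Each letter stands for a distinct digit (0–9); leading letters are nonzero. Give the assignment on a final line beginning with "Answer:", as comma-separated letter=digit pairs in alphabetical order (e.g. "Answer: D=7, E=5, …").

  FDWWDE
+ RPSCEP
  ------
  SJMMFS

Step 1. [col 1: E + P ≡ S (mod 10)] no forcing yet in column 1 (carry-in 0); E=1 is free and consistent — try it ⇒ E=1.
Step 2. [col 1: E + P ≡ S (mod 10)] S=8 is one option consistent with column 1 (E + P ≡ S (mod 10), carry-in 0) — take it. So S=8.
Step 3. [col 1: E + P ≡ S (mod 10)] column 1: given E=1, S=8, carry-in 0, and digits 1,8 already taken and all letters distinct, E+P≡S (mod 10) forces P=7, so P=7.
Step 4. [col 2: D + E ≡ F (mod 10)] F=3 is one option consistent with column 2 (D + E ≡ F (mod 10), carry-in 0) — take it ⇒ F=3.
Step 5. [col 2: D + E ≡ F (mod 10)] from column 2 (E=1, F=3, carry-in 0, digits 1,3,7,8 already taken and all letters distinct): D must equal 2. So D=2.
Step 6. [col 3: W + C ≡ M (mod 10)] several values work for M in column 3 (W + C ≡ M (mod 10), carry-in 0); try M=5. So M=5.
Step 7. [col 3: W + C ≡ M (mod 10)] several values work for C in column 3 (W + C ≡ M (mod 10), carry-in 0); try C=9, so C=9.
Step 8. [col 3: W + C ≡ M (mod 10)] column 3: given C=9, M=5, carry-in 0, and digits 1,2,3,5,7,8,9 already taken and all letters distinct, W+C≡M (mod 10) forces W=6, so W=6.
Step 9. [col 5: D + P ≡ J (mod 10)] column 5: given D=2, P=7, carry-in 1, and digits 1,2,3,5,6,7,8,9 already taken and all letters distinct, D+P≡J (mod 10) forces J=0. So J=0.
Step 10. [col 6: F + R ≡ S (mod 10)] from column 6 (F=3, S=8, carry-in 1, digits 0,1,2,3,5,6,7,8,9 already taken and all letters distinct): R must equal 4, so R=4.

Answer: C=9, D=2, E=1, F=3, J=0, M=5, P=7, R=4, S=8, W=6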